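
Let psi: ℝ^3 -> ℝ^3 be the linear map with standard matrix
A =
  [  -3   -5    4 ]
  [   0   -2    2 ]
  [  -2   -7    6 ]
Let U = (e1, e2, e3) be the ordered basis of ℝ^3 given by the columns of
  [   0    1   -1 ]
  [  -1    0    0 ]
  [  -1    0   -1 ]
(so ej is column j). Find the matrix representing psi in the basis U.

[[0, 0, 2], [0, -1, 1], [-1, 2, 2]]

The j-th column of [psi]_U is [psi(ej)]_U.
psi(e1) = A e1 = <1, 0, 1> = 0·e1 + 0·e2 - e3, so column 1 is <0, 0, -1>.
Repeating for e2, e3 and assembling the columns gives [[0, 0, 2], [0, -1, 1], [-1, 2, 2]].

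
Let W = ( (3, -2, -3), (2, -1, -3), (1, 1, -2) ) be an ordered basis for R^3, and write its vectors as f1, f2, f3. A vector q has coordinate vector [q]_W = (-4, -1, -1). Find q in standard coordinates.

The coordinates say q = -4f1 - f2 - f3; adding the scaled basis vectors gives (-15, 8, 17).

(-15, 8, 17)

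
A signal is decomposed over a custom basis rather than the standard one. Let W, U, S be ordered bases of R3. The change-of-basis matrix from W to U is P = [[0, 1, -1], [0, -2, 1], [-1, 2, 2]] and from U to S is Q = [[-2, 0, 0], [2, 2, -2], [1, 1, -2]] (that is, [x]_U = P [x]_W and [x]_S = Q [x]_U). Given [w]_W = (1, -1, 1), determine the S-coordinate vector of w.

(4, 4, 3)

First [w]_U = P [w]_W = (-2, 3, -1).
Then [w]_S = Q [w]_U = (4, 4, 3).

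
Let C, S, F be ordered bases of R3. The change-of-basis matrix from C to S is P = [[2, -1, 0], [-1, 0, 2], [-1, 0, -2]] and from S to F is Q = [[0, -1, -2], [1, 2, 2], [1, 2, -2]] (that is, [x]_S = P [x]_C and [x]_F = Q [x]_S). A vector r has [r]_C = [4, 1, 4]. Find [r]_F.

Apply P to get S-coordinates [7, 4, -12], then Q to get F-coordinates.
The result is [r]_F = [20, -9, 39].

[20, -9, 39]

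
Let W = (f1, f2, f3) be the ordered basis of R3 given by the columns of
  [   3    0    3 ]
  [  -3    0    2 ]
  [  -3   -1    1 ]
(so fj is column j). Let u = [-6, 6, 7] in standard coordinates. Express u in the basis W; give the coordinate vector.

We seek scalars with c_1 f1 + ... + c_3 f3 = u; equivalently solve M c = u where the columns of M are f1, ..., f3.
Row-reducing the augmented matrix [M | u] gives c = (-2, -1, 0).
Check: -2f1 - f2 + 0·f3 = [-6, 6, 7].

[-2, -1, 0]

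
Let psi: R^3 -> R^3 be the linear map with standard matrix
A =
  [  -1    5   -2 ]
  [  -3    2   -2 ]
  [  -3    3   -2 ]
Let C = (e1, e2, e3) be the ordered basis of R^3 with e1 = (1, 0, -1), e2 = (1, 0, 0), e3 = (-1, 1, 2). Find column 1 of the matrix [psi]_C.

(-1, 1, -1)

Column 1 of [psi]_C is the C-coordinate vector of psi(e1).
In standard coordinates psi(e1) = A e1 = (1, -1, -1).
Converting to C: (1, -1, -1) = -e1 + e2 - e3, so the coordinate vector is (-1, 1, -1).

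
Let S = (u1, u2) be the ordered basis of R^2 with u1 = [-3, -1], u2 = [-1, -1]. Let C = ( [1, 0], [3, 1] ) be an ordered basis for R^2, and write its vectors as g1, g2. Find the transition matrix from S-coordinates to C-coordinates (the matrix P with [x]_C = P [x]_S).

Column j of P is [uj]_C, since P maps S-coordinates to C-coordinates.
Expressing u1 in C: u1 = 0·g1 - g2, so column 1 of P is [0, -1].
Doing the same for each uj gives P = [[0, 2], [-1, -1]].

[[0, 2], [-1, -1]]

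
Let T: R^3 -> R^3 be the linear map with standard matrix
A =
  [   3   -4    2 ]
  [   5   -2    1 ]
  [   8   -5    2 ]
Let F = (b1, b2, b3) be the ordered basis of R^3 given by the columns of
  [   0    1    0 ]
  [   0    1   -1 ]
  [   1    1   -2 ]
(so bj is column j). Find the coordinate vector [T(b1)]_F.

(2, 2, 1)

Column 1 of [T]_F is the F-coordinate vector of T(b1).
In standard coordinates T(b1) = A b1 = (2, 1, 2).
Converting to F: (2, 1, 2) = 2b1 + 2b2 + b3, so the coordinate vector is (2, 2, 1).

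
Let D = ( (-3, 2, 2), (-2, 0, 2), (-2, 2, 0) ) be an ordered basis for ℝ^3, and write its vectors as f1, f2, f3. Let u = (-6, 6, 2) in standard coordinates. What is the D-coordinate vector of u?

(2, -1, 1)

We seek scalars with c_1 f1 + ... + c_3 f3 = u; equivalently solve M c = u where the columns of M are f1, ..., f3.
Row-reducing the augmented matrix [M | u] gives c = (2, -1, 1).
Check: 2f1 - f2 + f3 = (-6, 6, 2).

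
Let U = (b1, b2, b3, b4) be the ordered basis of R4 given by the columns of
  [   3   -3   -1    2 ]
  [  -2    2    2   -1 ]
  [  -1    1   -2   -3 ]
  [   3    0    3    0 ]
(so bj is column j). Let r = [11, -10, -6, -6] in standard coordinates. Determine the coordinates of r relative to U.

[1, 1, -3, 4]

[r]_U is the unique c with M c = r, where M has columns b1, ..., b4.
Solving this 4x4 system gives c = (1, 1, -3, 4).
Check: b1 + b2 - 3b3 + 4b4 = [11, -10, -6, -6].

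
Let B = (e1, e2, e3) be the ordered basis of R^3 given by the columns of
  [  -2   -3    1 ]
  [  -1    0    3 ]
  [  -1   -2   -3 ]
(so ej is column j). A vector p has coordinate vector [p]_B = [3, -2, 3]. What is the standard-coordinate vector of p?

By definition p = 3e1 - 2e2 + 3e3.
Summing componentwise gives [3, 6, -8].

[3, 6, -8]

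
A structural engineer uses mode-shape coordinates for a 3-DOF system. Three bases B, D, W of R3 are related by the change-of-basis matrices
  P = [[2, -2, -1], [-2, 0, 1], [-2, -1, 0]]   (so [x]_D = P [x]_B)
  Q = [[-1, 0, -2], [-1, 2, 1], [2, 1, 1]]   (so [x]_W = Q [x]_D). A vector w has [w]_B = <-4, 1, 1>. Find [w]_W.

First [w]_D = P [w]_B = <-11, 9, 7>.
Then [w]_W = Q [w]_D = <-3, 36, -6>.

<-3, 36, -6>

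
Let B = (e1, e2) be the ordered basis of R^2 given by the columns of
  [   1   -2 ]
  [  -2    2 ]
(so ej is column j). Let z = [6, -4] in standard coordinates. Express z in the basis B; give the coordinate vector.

Write z = c_1 e1 + c_2 e2 and solve for the c_i.
System: c_1 - 2c_2 = 6, -2c_1 + 2c_2 = -4; solving gives c_1 = -2, c_2 = -4.
Check: -2e1 - 4e2 = [6, -4].

[-2, -4]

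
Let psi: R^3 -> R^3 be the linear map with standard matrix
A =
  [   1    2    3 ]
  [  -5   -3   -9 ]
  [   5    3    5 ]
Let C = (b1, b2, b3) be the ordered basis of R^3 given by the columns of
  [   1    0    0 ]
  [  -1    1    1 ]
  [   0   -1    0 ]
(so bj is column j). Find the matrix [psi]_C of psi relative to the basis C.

Let P have columns b1, ..., b3. Then [psi]_C = P^(-1) A P.
Here det P = 1, so P^(-1) is integer; computing A P first and then P^(-1)(A P) gives [[-1, -1, 2], [-2, 2, -3], [-1, 3, 2]].

[[-1, -1, 2], [-2, 2, -3], [-1, 3, 2]]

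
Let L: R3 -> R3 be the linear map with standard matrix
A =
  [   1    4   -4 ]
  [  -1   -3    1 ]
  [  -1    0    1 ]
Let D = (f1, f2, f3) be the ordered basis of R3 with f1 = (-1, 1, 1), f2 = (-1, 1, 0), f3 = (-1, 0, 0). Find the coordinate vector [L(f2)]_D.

Column 2 of [L]_D is the D-coordinate vector of L(f2).
In standard coordinates L(f2) = A f2 = (3, -2, 1).
Converting to D: (3, -2, 1) = f1 - 3f2 - f3, so the coordinate vector is (1, -3, -1).

(1, -3, -1)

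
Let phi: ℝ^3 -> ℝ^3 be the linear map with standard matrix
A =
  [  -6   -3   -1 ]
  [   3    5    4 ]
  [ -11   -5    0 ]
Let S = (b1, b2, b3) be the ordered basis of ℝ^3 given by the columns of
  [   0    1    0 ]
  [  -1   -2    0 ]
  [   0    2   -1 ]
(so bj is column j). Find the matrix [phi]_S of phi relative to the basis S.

The j-th column of [phi]_S is [phi(bj)]_S.
phi(b1) = A b1 = [3, -5, 5] = -b1 + 3b2 + b3, so column 1 is [-1, 3, 1].
Repeating for b2, b3 and assembling the columns gives [[-1, 3, 2], [3, -2, 1], [1, -3, 2]].

[[-1, 3, 2], [3, -2, 1], [1, -3, 2]]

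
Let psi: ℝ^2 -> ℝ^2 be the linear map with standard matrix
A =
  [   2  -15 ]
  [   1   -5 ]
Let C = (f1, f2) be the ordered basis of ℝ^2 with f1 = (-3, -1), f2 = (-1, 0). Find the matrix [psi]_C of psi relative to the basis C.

Let P have columns f1, f2. Then [psi]_C = P^(-1) A P.
Here det P = -1, so P^(-1) is integer; computing A P first and then P^(-1)(A P) gives [[-2, 1], [-3, -1]].

[[-2, 1], [-3, -1]]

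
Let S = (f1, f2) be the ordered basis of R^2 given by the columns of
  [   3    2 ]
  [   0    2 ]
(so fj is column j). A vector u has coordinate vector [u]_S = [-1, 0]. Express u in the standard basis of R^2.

[-3, 0]

The coordinates say u = -f1 + 0·f2; adding the scaled basis vectors gives [-3, 0].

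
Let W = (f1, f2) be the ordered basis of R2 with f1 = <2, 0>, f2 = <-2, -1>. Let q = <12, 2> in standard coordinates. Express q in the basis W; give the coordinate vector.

<4, -2>

We seek scalars with c_1 f1 + c_2 f2 = q; equivalently solve M c = q where the columns of M are f1, f2.
System: 2c_1 - 2c_2 = 12, 0c_1 - c_2 = 2; solving gives c_1 = 4, c_2 = -2.
Check: 4f1 - 2f2 = <12, 2>.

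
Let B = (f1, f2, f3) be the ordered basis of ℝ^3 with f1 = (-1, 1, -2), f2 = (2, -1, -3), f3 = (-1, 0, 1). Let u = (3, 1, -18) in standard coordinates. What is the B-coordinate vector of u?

[u]_B is the unique c with M c = u, where M has columns f1, ..., f3.
Solving this 3x3 system gives c = (4, 3, -1).
Check: 4f1 + 3f2 - f3 = (3, 1, -18).

(4, 3, -1)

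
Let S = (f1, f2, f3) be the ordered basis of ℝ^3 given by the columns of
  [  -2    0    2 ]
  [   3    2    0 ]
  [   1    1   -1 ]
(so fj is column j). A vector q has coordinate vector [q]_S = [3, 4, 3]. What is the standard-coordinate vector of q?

[0, 17, 4]

By definition q = 3f1 + 4f2 + 3f3.
Summing componentwise gives [0, 17, 4].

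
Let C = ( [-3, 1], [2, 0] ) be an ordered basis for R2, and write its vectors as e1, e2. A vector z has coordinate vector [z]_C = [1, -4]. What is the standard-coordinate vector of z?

By definition z = e1 - 4e2.
Summing componentwise gives [-11, 1].

[-11, 1]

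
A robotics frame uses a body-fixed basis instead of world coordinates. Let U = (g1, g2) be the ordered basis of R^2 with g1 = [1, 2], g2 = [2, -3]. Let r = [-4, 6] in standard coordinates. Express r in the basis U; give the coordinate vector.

Write r = c_1 g1 + c_2 g2 and solve for the c_i.
System: c_1 + 2c_2 = -4, 2c_1 - 3c_2 = 6; solving gives c_1 = 0, c_2 = -2.
Check: 0·g1 - 2g2 = [-4, 6].

[0, -2]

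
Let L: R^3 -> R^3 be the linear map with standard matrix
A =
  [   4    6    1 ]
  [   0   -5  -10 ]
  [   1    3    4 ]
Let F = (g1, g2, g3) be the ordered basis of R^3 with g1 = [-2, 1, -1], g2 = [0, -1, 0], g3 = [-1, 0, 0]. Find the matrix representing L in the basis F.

The j-th column of [L]_F is [L(gj)]_F.
L(g1) = A g1 = [-3, 5, -3] = 3g1 - 2g2 - 3g3, so column 1 is [3, -2, -3].
Repeating for g2, g3 and assembling the columns gives [[3, 3, 1], [-2, -2, 1], [-3, 0, 2]].

[[3, 3, 1], [-2, -2, 1], [-3, 0, 2]]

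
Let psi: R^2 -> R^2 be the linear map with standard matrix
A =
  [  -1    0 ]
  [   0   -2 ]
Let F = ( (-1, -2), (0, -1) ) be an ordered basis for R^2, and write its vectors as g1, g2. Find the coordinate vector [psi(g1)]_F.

(-1, -2)

Compute psi(g1) = A g1 = (1, 4) in standard coordinates.
Then write this in F-coordinates: solve for y in y_1 g1 + y_2 g2 = (1, 4).
This gives y = (-1, -2), which is column 1 of [psi]_F.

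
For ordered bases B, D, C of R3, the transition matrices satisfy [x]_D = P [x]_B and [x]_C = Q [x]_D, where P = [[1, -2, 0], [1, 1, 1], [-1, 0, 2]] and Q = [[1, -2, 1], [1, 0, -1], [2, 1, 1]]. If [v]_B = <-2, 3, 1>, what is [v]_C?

First [v]_D = P [v]_B = <-8, 2, 4>.
Then [v]_C = Q [v]_D = <-8, -12, -10>.

<-8, -12, -10>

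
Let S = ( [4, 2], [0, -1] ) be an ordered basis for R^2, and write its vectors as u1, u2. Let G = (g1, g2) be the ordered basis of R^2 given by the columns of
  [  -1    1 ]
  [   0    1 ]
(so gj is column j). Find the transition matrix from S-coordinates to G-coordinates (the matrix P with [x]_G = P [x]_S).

Column j of P is [uj]_G, since P maps S-coordinates to G-coordinates.
Expressing u1 in G: u1 = -2g1 + 2g2, so column 1 of P is [-2, 2].
Doing the same for each uj gives P = [[-2, -1], [2, -1]].

[[-2, -1], [2, -1]]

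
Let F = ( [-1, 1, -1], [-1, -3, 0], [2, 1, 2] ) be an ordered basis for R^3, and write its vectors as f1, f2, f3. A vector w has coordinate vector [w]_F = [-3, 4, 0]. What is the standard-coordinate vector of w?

[-1, -15, 3]

By definition w = -3f1 + 4f2 + 0·f3.
Summing componentwise gives [-1, -15, 3].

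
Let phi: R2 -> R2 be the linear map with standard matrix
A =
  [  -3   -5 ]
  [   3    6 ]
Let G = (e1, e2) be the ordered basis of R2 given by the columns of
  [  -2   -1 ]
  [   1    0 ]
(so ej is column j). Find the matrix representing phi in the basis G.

[[0, -3], [-1, 3]]

The j-th column of [phi]_G is [phi(ej)]_G.
phi(e1) = A e1 = [1, 0] = 0·e1 - e2, so column 1 is [0, -1].
Repeating for e2 and assembling the columns gives [[0, -3], [-1, 3]].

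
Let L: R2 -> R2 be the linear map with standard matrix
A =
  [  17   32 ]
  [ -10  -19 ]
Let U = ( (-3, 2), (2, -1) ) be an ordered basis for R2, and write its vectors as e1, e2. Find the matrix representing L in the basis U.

With P the matrix whose columns are e1, e2, [L]_U = P^(-1) A P.
Column by column: L(e1) = A e1 = (13, -8); its U-coordinates (-3, 2) give column 1.
Continuing for each basis vector yields [L]_U = [[-3, 0], [2, 1]].

[[-3, 0], [2, 1]]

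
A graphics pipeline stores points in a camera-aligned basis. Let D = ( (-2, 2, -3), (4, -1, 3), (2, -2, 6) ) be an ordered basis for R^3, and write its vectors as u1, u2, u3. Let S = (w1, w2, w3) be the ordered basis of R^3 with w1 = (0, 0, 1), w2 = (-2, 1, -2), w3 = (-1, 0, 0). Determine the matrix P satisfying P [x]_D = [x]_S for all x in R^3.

Take x = uj: its D-coordinates are the j-th standard unit vector, so P e_j — column j of P — equals [uj]_S.
u1 = w1 + 2w2 - 2w3, giving column 1 = (1, 2, -2); repeating for each j gives P = [[1, 1, 2], [2, -1, -2], [-2, -2, 2]].

[[1, 1, 2], [2, -1, -2], [-2, -2, 2]]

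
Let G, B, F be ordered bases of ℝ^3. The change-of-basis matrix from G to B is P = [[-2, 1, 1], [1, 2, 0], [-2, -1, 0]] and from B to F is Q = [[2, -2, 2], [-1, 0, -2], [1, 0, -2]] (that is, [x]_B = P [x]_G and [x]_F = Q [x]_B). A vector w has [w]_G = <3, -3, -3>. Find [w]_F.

Composing the changes, [w]_F = Q P [w]_G.
Q P = [[-10, -4, 2], [6, 1, -1], [2, 3, 1]]; applying this to <3, -3, -3> gives <-24, 18, -6>.

<-24, 18, -6>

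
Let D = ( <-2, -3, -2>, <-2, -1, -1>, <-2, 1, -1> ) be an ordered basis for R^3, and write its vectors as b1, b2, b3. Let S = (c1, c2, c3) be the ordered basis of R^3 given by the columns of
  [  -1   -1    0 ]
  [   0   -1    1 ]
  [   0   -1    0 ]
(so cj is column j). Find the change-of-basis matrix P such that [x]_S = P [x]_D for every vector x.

Take x = bj: its D-coordinates are the j-th standard unit vector, so P e_j — column j of P — equals [bj]_S.
b1 = 0·c1 + 2c2 - c3, giving column 1 = <0, 2, -1>; repeating for each j gives P = [[0, 1, 1], [2, 1, 1], [-1, 0, 2]].

[[0, 1, 1], [2, 1, 1], [-1, 0, 2]]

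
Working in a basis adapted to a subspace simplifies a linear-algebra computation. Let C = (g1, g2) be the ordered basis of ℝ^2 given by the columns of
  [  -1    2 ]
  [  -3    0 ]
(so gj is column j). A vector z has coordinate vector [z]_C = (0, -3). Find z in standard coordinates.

By definition z = 0·g1 - 3g2.
Summing componentwise gives (-6, 0).

(-6, 0)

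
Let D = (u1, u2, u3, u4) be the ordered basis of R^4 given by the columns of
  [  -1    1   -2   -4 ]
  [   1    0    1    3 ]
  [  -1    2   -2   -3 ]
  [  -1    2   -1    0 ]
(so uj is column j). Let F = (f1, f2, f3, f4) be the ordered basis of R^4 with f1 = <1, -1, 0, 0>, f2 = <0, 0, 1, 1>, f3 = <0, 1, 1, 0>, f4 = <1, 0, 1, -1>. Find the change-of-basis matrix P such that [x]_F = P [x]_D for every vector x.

[[-1, 2, -2, -2], [-1, 1, -1, -2], [0, 2, -1, 1], [0, -1, 0, -2]]

Take x = uj: its D-coordinates are the j-th standard unit vector, so P e_j — column j of P — equals [uj]_F.
u1 = -f1 - f2 + 0·f3 + 0·f4, giving column 1 = <-1, -1, 0, 0>; repeating for each j gives P = [[-1, 2, -2, -2], [-1, 1, -1, -2], [0, 2, -1, 1], [0, -1, 0, -2]].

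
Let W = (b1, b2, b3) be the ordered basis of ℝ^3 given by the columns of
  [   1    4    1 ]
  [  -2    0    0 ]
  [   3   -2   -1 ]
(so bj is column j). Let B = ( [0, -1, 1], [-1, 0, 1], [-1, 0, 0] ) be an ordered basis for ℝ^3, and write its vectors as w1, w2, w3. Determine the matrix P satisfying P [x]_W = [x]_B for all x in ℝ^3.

[[2, 0, 0], [1, -2, -1], [-2, -2, 0]]

Let M have columns bj and N have columns wj. Then for every x, N [x]_B = x = M [x]_W, so P = N^(-1) M.
Since det N = 1, N^(-1) has integer entries; multiplying gives P = [[2, 0, 0], [1, -2, -1], [-2, -2, 0]].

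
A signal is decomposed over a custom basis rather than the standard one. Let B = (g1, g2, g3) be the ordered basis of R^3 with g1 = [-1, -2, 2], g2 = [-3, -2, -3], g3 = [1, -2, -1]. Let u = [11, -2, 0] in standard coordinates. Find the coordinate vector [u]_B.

[-1, -2, 4]

We seek scalars with c_1 g1 + ... + c_3 g3 = u; equivalently solve M c = u where the columns of M are g1, ..., g3.
Solving this 3x3 system gives c = (-1, -2, 4).
Check: -g1 - 2g2 + 4g3 = [11, -2, 0].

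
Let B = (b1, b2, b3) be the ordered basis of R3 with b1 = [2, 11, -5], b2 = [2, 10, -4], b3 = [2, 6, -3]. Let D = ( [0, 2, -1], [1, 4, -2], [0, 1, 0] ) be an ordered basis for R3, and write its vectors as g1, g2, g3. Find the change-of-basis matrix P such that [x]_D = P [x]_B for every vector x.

[[1, 0, -1], [2, 2, 2], [1, 2, 0]]

Take x = bj: its B-coordinates are the j-th standard unit vector, so P e_j — column j of P — equals [bj]_D.
b1 = g1 + 2g2 + g3, giving column 1 = [1, 2, 1]; repeating for each j gives P = [[1, 0, -1], [2, 2, 2], [1, 2, 0]].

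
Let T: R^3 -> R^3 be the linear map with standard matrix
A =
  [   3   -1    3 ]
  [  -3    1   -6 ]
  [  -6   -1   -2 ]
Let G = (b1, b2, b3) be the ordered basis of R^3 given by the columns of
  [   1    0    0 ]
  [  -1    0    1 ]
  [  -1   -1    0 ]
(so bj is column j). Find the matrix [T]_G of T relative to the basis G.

[[1, -3, -1], [2, 1, 2], [3, 3, 0]]

Let P have columns b1, ..., b3. Then [T]_G = P^(-1) A P.
Here det P = 1, so P^(-1) is integer; computing A P first and then P^(-1)(A P) gives [[1, -3, -1], [2, 1, 2], [3, 3, 0]].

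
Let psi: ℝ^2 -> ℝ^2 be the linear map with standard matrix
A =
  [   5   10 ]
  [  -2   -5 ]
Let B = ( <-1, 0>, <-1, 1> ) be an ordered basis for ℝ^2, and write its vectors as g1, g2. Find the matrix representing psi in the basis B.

[[3, -2], [2, -3]]

With P the matrix whose columns are g1, g2, [psi]_B = P^(-1) A P.
Column by column: psi(g1) = A g1 = <-5, 2>; its B-coordinates <3, 2> give column 1.
Continuing for each basis vector yields [psi]_B = [[3, -2], [2, -3]].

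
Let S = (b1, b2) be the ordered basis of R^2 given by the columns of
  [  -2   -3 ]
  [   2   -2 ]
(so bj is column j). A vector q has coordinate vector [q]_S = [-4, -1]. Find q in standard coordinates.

[11, -6]

The coordinates say q = -4b1 - b2; adding the scaled basis vectors gives [11, -6].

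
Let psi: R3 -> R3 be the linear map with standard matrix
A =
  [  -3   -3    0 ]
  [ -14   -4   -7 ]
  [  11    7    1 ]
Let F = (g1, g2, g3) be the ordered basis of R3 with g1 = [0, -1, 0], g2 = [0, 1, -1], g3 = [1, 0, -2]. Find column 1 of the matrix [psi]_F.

Compute psi(g1) = A g1 = [3, 4, -7] in standard coordinates.
Then write this in F-coordinates: solve for y in y_1 g1 + ... + y_3 g3 = [3, 4, -7].
This gives y = [-3, 1, 3], which is column 1 of [psi]_F.

[-3, 1, 3]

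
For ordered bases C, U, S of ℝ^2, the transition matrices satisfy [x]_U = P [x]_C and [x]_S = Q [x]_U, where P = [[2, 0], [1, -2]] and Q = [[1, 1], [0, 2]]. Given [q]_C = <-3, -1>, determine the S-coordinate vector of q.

<-7, -2>

Apply P to get U-coordinates <-6, -1>, then Q to get S-coordinates.
The result is [q]_S = <-7, -2>.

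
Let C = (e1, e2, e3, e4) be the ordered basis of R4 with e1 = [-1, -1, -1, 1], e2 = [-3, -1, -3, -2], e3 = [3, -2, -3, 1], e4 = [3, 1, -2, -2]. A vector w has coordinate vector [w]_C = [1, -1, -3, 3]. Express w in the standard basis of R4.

w = M [w]_C, where M has columns e1, ..., e4.
Carrying out the matrix-vector product, w = [2, 9, 5, -6].

[2, 9, 5, -6]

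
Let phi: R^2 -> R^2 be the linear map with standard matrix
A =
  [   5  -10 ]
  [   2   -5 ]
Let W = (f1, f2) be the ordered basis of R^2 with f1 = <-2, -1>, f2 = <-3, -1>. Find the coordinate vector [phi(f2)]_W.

Column 2 of [phi]_W is the W-coordinate vector of phi(f2).
In standard coordinates phi(f2) = A f2 = <-5, -1>.
Converting to W: <-5, -1> = -2f1 + 3f2, so the coordinate vector is <-2, 3>.

<-2, 3>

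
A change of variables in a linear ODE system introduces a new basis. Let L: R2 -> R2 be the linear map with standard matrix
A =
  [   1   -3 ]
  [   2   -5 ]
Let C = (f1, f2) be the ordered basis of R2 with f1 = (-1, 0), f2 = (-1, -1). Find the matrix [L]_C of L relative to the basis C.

The j-th column of [L]_C is [L(fj)]_C.
L(f1) = A f1 = (-1, -2) = -f1 + 2f2, so column 1 is (-1, 2).
Repeating for f2 and assembling the columns gives [[-1, 1], [2, -3]].

[[-1, 1], [2, -3]]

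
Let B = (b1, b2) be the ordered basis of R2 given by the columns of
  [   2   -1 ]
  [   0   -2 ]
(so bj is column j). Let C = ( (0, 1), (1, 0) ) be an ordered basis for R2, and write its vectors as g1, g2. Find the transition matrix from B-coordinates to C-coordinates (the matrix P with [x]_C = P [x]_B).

[[0, -2], [2, -1]]

Take x = bj: its B-coordinates are the j-th standard unit vector, so P e_j — column j of P — equals [bj]_C.
b1 = 0·g1 + 2g2, giving column 1 = (0, 2); repeating for each j gives P = [[0, -2], [2, -1]].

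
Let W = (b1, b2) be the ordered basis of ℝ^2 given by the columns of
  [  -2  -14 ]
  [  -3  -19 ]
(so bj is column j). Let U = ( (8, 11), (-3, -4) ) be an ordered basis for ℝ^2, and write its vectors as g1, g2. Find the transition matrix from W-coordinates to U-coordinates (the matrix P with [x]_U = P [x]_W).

Column j of P is [bj]_U, since P maps W-coordinates to U-coordinates.
Expressing b1 in U: b1 = -g1 - 2g2, so column 1 of P is (-1, -2).
Doing the same for each bj gives P = [[-1, -1], [-2, 2]].

[[-1, -1], [-2, 2]]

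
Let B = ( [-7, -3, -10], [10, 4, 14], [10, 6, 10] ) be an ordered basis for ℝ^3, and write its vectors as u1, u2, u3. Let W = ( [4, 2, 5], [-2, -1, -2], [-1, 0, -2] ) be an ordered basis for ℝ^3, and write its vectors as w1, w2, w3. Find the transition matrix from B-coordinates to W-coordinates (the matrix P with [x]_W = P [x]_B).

[[-2, 2, 2], [-1, 0, -2], [1, -2, 2]]

Let M have columns uj and N have columns wj. Then for every x, N [x]_W = x = M [x]_B, so P = N^(-1) M.
Since det N = -1, N^(-1) has integer entries; multiplying gives P = [[-2, 2, 2], [-1, 0, -2], [1, -2, 2]].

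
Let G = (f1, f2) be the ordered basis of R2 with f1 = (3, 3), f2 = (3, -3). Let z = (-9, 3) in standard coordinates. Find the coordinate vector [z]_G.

(-1, -2)

[z]_G is the unique c with M c = z, where M has columns f1, f2.
System: 3c_1 + 3c_2 = -9, 3c_1 - 3c_2 = 3; solving gives c_1 = -1, c_2 = -2.
Check: -f1 - 2f2 = (-9, 3).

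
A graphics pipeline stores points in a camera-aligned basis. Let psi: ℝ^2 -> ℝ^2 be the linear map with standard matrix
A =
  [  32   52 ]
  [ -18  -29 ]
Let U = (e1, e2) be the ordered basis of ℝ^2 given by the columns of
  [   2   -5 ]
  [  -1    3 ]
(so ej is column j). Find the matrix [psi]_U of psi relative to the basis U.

[[1, 3], [-2, 2]]

With P the matrix whose columns are e1, e2, [psi]_U = P^(-1) A P.
Column by column: psi(e1) = A e1 = (12, -7); its U-coordinates (1, -2) give column 1.
Continuing for each basis vector yields [psi]_U = [[1, 3], [-2, 2]].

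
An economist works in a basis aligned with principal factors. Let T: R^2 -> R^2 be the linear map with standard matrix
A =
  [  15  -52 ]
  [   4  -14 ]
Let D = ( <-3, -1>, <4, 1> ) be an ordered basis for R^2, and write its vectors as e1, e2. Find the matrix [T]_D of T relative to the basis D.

Let P have columns e1, e2. Then [T]_D = P^(-1) A P.
Here det P = 1, so P^(-1) is integer; computing A P first and then P^(-1)(A P) gives [[-1, 0], [1, 2]].

[[-1, 0], [1, 2]]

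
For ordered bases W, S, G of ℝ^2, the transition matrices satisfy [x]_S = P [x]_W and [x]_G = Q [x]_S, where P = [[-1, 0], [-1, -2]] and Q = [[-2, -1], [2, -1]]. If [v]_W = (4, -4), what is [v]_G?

Apply P to get S-coordinates (-4, 4), then Q to get G-coordinates.
The result is [v]_G = (4, -12).

(4, -12)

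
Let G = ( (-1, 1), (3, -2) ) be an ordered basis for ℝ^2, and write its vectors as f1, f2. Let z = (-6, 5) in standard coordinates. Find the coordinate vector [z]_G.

(3, -1)

Write z = c_1 f1 + c_2 f2 and solve for the c_i.
System: -c_1 + 3c_2 = -6, c_1 - 2c_2 = 5; solving gives c_1 = 3, c_2 = -1.
Check: 3f1 - f2 = (-6, 5).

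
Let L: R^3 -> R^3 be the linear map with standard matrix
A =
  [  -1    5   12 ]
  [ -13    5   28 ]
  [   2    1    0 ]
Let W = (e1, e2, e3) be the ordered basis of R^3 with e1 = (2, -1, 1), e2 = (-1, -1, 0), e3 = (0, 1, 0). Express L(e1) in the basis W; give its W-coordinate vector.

Compute L(e1) = A e1 = (5, -3, 3) in standard coordinates.
Then write this in W-coordinates: solve for y in y_1 e1 + ... + y_3 e3 = (5, -3, 3).
This gives y = (3, 1, 1), which is column 1 of [L]_W.

(3, 1, 1)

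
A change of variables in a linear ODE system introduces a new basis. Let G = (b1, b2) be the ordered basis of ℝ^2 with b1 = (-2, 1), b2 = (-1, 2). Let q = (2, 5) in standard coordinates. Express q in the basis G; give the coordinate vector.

We seek scalars with c_1 b1 + c_2 b2 = q; equivalently solve M c = q where the columns of M are b1, b2.
System: -2c_1 - c_2 = 2, c_1 + 2c_2 = 5; solving gives c_1 = -3, c_2 = 4.
Check: -3b1 + 4b2 = (2, 5).

(-3, 4)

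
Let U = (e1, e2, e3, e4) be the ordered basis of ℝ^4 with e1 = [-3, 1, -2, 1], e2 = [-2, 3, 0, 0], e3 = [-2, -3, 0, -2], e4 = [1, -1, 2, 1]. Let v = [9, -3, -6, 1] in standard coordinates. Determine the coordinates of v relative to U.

[v]_U is the unique c with M c = v, where M has columns e1, ..., e4.
Gaussian elimination on [M | v] yields c = (0, -4, -2, -3).
Check: 0·e1 - 4e2 - 2e3 - 3e4 = [9, -3, -6, 1].

[0, -4, -2, -3]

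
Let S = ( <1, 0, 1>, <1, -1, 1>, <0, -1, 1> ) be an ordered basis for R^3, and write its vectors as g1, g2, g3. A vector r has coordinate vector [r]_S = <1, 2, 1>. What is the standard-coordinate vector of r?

<3, -3, 4>

By definition r = g1 + 2g2 + g3.
Summing componentwise gives <3, -3, 4>.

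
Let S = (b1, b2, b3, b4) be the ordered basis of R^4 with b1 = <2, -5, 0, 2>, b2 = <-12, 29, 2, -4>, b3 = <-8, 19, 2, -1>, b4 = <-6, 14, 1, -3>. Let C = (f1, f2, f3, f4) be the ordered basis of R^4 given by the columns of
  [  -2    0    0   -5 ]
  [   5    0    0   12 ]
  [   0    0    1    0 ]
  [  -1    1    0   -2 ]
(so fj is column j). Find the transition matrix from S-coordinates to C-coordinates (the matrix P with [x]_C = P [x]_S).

[[-1, 1, -1, -2], [1, 1, 2, -1], [0, 2, 2, 1], [0, 2, 2, 2]]

Take x = bj: its S-coordinates are the j-th standard unit vector, so P e_j — column j of P — equals [bj]_C.
b1 = -f1 + f2 + 0·f3 + 0·f4, giving column 1 = <-1, 1, 0, 0>; repeating for each j gives P = [[-1, 1, -1, -2], [1, 1, 2, -1], [0, 2, 2, 1], [0, 2, 2, 2]].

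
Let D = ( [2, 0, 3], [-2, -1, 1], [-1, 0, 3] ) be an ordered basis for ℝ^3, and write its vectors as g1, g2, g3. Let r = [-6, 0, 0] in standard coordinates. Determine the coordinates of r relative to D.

[r]_D is the unique c with M c = r, where M has columns g1, ..., g3.
Gaussian elimination on [M | r] yields c = (-2, 0, 2).
Check: -2g1 + 0·g2 + 2g3 = [-6, 0, 0].

[-2, 0, 2]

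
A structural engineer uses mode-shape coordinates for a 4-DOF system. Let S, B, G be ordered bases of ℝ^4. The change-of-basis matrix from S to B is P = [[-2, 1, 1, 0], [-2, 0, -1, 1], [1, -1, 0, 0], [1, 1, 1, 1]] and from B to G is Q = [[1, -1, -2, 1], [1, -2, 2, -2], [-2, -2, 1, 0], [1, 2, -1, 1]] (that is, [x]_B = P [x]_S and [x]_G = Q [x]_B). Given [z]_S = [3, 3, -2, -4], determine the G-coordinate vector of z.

[3, 11, 26, -21]

Composing the changes, [z]_G = Q P [z]_S.
Q P = [[-1, 4, 3, 0], [2, -3, 1, -4], [9, -3, 0, -2], [-6, 3, 0, 3]]; applying this to [3, 3, -2, -4] gives [3, 11, 26, -21].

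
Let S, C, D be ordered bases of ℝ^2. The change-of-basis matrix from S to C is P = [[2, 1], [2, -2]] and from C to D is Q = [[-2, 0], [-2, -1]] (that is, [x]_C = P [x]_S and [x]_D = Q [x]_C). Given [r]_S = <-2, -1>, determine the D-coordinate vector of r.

Apply P to get C-coordinates <-5, -2>, then Q to get D-coordinates.
The result is [r]_D = <10, 12>.

<10, 12>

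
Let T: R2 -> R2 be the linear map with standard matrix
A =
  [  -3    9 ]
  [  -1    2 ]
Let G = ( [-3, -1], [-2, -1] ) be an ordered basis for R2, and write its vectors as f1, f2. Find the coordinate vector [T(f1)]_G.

[2, -3]

Column 1 of [T]_G is the G-coordinate vector of T(f1).
In standard coordinates T(f1) = A f1 = [0, 1].
Converting to G: [0, 1] = 2f1 - 3f2, so the coordinate vector is [2, -3].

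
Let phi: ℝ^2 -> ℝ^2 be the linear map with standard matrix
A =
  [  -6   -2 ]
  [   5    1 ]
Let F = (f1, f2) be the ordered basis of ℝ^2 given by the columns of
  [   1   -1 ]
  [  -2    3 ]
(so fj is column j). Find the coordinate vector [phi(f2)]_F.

(-2, -2)

Column 2 of [phi]_F is the F-coordinate vector of phi(f2).
In standard coordinates phi(f2) = A f2 = (0, -2).
Converting to F: (0, -2) = -2f1 - 2f2, so the coordinate vector is (-2, -2).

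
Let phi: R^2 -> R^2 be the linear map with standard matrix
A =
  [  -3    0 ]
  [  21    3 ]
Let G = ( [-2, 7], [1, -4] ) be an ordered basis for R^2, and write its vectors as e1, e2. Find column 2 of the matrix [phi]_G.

[3, 3]

Column 2 of [phi]_G is the G-coordinate vector of phi(e2).
In standard coordinates phi(e2) = A e2 = [-3, 9].
Converting to G: [-3, 9] = 3e1 + 3e2, so the coordinate vector is [3, 3].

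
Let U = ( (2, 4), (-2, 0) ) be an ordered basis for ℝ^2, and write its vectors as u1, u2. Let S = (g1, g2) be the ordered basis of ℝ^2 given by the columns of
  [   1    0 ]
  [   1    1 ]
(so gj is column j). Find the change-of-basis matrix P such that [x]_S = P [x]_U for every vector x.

[[2, -2], [2, 2]]

Let M have columns uj and N have columns gj. Then for every x, N [x]_S = x = M [x]_U, so P = N^(-1) M.
Since det N = 1, N^(-1) has integer entries; multiplying gives P = [[2, -2], [2, 2]].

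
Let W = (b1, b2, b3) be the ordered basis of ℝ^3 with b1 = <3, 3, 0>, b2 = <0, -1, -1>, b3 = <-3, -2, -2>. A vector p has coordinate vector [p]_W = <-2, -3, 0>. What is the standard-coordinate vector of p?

<-6, -3, 3>

p = M [p]_W, where M has columns b1, ..., b3.
Carrying out the matrix-vector product, p = <-6, -3, 3>.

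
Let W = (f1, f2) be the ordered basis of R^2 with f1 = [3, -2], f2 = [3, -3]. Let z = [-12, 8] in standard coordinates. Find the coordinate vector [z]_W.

[-4, 0]

[z]_W is the unique c with M c = z, where M has columns f1, f2.
System: 3c_1 + 3c_2 = -12, -2c_1 - 3c_2 = 8; solving gives c_1 = -4, c_2 = 0.
Check: -4f1 + 0·f2 = [-12, 8].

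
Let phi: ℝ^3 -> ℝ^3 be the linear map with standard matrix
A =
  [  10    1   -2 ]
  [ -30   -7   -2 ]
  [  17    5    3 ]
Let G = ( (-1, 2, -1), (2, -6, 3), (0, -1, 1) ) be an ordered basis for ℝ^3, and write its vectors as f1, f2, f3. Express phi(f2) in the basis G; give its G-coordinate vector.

Compute phi(f2) = A f2 = (8, -24, 13) in standard coordinates.
Then write this in G-coordinates: solve for y in y_1 f1 + ... + y_3 f3 = (8, -24, 13).
This gives y = (-2, 3, 2), which is column 2 of [phi]_G.

(-2, 3, 2)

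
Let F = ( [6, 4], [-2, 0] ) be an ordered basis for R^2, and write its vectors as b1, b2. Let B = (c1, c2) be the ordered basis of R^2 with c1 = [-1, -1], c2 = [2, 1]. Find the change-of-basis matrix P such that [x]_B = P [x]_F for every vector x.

[[-2, -2], [2, -2]]

Let M have columns bj and N have columns cj. Then for every x, N [x]_B = x = M [x]_F, so P = N^(-1) M.
Since det N = 1, N^(-1) has integer entries; multiplying gives P = [[-2, -2], [2, -2]].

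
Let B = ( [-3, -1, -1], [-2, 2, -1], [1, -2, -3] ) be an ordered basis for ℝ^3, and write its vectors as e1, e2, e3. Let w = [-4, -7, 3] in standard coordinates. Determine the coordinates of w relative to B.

[w]_B is the unique c with M c = w, where M has columns e1, ..., e3.
Solving this 3x3 system gives c = (3, -3, -1).
Check: 3e1 - 3e2 - e3 = [-4, -7, 3].

[3, -3, -1]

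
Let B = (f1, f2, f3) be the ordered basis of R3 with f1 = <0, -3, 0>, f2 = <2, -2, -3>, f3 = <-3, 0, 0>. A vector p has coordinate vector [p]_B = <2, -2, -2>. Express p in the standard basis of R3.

<2, -2, 6>

The coordinates say p = 2f1 - 2f2 - 2f3; adding the scaled basis vectors gives <2, -2, 6>.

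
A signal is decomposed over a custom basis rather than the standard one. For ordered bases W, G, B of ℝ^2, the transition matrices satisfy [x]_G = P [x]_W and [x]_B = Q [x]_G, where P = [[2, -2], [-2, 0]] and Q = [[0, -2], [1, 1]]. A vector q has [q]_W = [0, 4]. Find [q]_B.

First [q]_G = P [q]_W = [-8, 0].
Then [q]_B = Q [q]_G = [0, -8].

[0, -8]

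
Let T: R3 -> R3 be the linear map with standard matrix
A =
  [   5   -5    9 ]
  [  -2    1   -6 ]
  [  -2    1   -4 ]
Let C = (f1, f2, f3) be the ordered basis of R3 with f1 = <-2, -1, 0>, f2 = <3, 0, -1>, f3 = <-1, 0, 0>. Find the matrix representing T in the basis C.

Let P have columns f1, ..., f3. Then [T]_C = P^(-1) A P.
Here det P = -1, so P^(-1) is integer; computing A P first and then P^(-1)(A P) gives [[-3, 0, -2], [-3, 2, -2], [2, 0, 3]].

[[-3, 0, -2], [-3, 2, -2], [2, 0, 3]]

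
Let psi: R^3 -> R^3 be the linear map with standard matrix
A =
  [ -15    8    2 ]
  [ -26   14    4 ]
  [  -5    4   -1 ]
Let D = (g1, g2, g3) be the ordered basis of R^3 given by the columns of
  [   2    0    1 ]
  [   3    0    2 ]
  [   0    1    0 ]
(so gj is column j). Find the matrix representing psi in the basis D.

With P the matrix whose columns are g1, ..., g3, [psi]_D = P^(-1) A P.
Column by column: psi(g1) = A g1 = <-6, -10, 2>; its D-coordinates <-2, 2, -2> give column 1.
Continuing for each basis vector yields [psi]_D = [[-2, 0, 0], [2, -1, 3], [-2, 2, 1]].

[[-2, 0, 0], [2, -1, 3], [-2, 2, 1]]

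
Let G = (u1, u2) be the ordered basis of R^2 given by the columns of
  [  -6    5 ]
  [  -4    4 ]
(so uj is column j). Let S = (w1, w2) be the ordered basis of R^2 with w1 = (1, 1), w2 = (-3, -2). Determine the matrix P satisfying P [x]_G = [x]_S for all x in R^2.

Take x = uj: its G-coordinates are the j-th standard unit vector, so P e_j — column j of P — equals [uj]_S.
u1 = 0·w1 + 2w2, giving column 1 = (0, 2); repeating for each j gives P = [[0, 2], [2, -1]].

[[0, 2], [2, -1]]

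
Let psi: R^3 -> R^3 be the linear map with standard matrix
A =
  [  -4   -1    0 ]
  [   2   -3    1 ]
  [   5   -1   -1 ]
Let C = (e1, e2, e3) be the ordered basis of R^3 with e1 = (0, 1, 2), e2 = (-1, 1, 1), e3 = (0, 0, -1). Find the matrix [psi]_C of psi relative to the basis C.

Let P have columns e1, ..., e3. Then [psi]_C = P^(-1) A P.
Here det P = -1, so P^(-1) is integer; computing A P first and then P^(-1)(A P) gives [[-2, -1, -1], [1, -3, 0], [0, 2, -3]].

[[-2, -1, -1], [1, -3, 0], [0, 2, -3]]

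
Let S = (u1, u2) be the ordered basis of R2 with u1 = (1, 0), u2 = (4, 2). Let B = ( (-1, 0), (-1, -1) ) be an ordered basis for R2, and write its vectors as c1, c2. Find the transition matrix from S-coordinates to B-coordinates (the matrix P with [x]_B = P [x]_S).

[[-1, -2], [0, -2]]

Take x = uj: its S-coordinates are the j-th standard unit vector, so P e_j — column j of P — equals [uj]_B.
u1 = -c1 + 0·c2, giving column 1 = (-1, 0); repeating for each j gives P = [[-1, -2], [0, -2]].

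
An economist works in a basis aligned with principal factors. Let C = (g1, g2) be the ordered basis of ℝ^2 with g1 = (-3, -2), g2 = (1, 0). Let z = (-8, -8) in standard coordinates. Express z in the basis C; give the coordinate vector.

[z]_C is the unique c with M c = z, where M has columns g1, g2.
System: -3c_1 + c_2 = -8, -2c_1 + 0c_2 = -8; solving gives c_1 = 4, c_2 = 4.
Check: 4g1 + 4g2 = (-8, -8).

(4, 4)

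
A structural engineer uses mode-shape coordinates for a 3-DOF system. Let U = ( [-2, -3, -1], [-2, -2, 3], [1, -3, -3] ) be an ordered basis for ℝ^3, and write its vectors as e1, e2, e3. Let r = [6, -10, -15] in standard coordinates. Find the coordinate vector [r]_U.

[0, -1, 4]

[r]_U is the unique c with M c = r, where M has columns e1, ..., e3.
Solving this 3x3 system gives c = (0, -1, 4).
Check: 0·e1 - e2 + 4e3 = [6, -10, -15].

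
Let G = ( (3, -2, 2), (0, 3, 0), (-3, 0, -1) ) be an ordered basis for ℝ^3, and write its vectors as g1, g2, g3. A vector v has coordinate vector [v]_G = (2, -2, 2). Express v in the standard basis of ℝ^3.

v = M [v]_G, where M has columns g1, ..., g3.
Carrying out the matrix-vector product, v = (0, -10, 2).

(0, -10, 2)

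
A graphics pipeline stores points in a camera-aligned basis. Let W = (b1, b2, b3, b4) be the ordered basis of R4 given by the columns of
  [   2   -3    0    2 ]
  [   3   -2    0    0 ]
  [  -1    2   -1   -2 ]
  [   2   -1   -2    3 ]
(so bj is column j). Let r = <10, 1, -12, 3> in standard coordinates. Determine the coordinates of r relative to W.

<-1, -2, 3, 3>

Write r = c_1 b1 + ... + c_4 b4 and solve for the c_i.
Solving this 4x4 system gives c = (-1, -2, 3, 3).
Check: -b1 - 2b2 + 3b3 + 3b4 = <10, 1, -12, 3>.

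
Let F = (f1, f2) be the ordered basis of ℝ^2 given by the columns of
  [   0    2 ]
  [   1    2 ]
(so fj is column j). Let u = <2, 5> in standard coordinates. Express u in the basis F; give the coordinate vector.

<3, 1>

We seek scalars with c_1 f1 + c_2 f2 = u; equivalently solve M c = u where the columns of M are f1, f2.
System: 0c_1 + 2c_2 = 2, c_1 + 2c_2 = 5; solving gives c_1 = 3, c_2 = 1.
Check: 3f1 + f2 = <2, 5>.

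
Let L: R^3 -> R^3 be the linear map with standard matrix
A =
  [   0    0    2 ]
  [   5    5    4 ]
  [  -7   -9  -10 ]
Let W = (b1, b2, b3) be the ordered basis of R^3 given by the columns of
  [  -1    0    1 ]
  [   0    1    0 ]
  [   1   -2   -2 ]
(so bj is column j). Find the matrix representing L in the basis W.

Let P have columns b1, ..., b3. Then [L]_W = P^(-1) A P.
Here det P = 1, so P^(-1) is integer; computing A P first and then P^(-1)(A P) gives [[1, 3, 1], [-1, -3, -3], [3, -1, -3]].

[[1, 3, 1], [-1, -3, -3], [3, -1, -3]]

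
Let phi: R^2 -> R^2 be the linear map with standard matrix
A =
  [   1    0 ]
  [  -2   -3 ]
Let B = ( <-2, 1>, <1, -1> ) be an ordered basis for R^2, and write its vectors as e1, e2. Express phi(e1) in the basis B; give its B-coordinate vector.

Compute phi(e1) = A e1 = <-2, 1> in standard coordinates.
Then write this in B-coordinates: solve for y in y_1 e1 + y_2 e2 = <-2, 1>.
This gives y = <1, 0>, which is column 1 of [phi]_B.

<1, 0>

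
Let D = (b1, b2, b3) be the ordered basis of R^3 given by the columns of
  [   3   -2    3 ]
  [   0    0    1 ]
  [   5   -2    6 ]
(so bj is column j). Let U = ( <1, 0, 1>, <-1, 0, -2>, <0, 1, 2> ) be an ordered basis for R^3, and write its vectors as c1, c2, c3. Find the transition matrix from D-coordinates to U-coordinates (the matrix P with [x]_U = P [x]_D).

Take x = bj: its D-coordinates are the j-th standard unit vector, so P e_j — column j of P — equals [bj]_U.
b1 = c1 - 2c2 + 0·c3, giving column 1 = <1, -2, 0>; repeating for each j gives P = [[1, -2, 2], [-2, 0, -1], [0, 0, 1]].

[[1, -2, 2], [-2, 0, -1], [0, 0, 1]]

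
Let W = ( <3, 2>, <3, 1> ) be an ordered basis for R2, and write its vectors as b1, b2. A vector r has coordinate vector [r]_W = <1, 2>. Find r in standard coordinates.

By definition r = b1 + 2b2.
Summing componentwise gives <9, 4>.

<9, 4>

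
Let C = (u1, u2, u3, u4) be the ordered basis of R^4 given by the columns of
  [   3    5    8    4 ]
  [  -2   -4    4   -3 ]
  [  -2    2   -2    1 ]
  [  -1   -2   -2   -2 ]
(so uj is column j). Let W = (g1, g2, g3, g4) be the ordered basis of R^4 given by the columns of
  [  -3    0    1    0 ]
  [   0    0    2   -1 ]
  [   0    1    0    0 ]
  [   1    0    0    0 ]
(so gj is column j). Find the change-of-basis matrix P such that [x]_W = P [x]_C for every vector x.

[[-1, -2, -2, -2], [-2, 2, -2, 1], [0, -1, 2, -2], [2, 2, 0, -1]]

Let M have columns uj and N have columns gj. Then for every x, N [x]_W = x = M [x]_C, so P = N^(-1) M.
Since det N = 1, N^(-1) has integer entries; multiplying gives P = [[-1, -2, -2, -2], [-2, 2, -2, 1], [0, -1, 2, -2], [2, 2, 0, -1]].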